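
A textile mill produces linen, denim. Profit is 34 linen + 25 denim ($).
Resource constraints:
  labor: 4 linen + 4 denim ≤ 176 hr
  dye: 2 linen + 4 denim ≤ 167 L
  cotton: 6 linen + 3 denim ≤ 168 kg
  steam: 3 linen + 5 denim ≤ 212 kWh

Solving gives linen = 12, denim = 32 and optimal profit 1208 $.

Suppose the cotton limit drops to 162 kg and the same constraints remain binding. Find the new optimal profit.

At the optimum: labor uses 176 of 176 (binding); dye uses 152 of 167 (slack = 15); cotton uses 168 of 168 (binding); steam uses 196 of 212 (slack = 16).
Slack constraints have shadow price 0 (complementary slackness).
Dual feasibility on the basic columns requires 4·y_labor + 6·y_cotton = 34, 4·y_labor + 3·y_cotton = 25.
→ y_labor = 4 and y_cotton = 3.
Δz = y_cotton·Δb = 3 × (-6) = -18, so new z* = 1208 − 18 = 1190.

1190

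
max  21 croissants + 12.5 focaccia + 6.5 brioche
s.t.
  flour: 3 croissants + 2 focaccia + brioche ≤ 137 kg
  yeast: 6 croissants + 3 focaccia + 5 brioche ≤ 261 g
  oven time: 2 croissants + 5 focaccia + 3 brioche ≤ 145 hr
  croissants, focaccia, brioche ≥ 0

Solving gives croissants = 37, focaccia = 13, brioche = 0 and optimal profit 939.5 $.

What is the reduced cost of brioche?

-5

Binding: flour and yeast. Non-binding: oven time (6 unused).
Slack constraints have shadow price 0 (complementary slackness).
Dual feasibility on the basic columns requires 3·y_flour + 6·y_yeast = 21, 2·y_flour + 3·y_yeast = 12.5.
→ y_flour = 4 and y_yeast = 1.5.
Reduced cost of brioche: c₃ − yᵀa₃ = 6.5 − (4·1 + 1.5·5) = 6.5 − 11.5 = -5.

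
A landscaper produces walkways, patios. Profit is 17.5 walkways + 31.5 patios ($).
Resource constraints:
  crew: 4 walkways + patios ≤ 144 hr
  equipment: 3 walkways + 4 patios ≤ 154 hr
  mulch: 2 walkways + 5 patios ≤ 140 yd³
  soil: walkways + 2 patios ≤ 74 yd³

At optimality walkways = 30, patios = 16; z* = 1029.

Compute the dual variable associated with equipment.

3.5

At the optimum: crew uses 136 of 144 (slack = 8); equipment uses 154 of 154 (binding); mulch uses 140 of 140 (binding); soil uses 62 of 74 (slack = 12).
Slack constraints have shadow price 0 (complementary slackness).
The binding rows give the dual system: 3·y_equipment + 2·y_mulch = 17.5 and 4·y_equipment + 5·y_mulch = 31.5.
Solving: y_equipment = 3.5, y_mulch = 3.5.
Shadow price of equipment = 3.5.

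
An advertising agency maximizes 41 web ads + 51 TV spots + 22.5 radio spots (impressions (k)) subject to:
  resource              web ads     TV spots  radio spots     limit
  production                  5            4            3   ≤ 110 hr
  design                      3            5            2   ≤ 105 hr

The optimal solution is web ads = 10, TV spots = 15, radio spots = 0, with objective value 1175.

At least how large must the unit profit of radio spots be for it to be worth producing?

Both production and design are binding at x*.
Dual feasibility on the basic columns requires 5·y_production + 3·y_design = 41, 4·y_production + 5·y_design = 51.
This yields shadow prices y_production = 4, y_design = 7.
radio spots enters the basis when its profit ≥ yᵀa₃ = 4·3 + 7·2 = 26.

26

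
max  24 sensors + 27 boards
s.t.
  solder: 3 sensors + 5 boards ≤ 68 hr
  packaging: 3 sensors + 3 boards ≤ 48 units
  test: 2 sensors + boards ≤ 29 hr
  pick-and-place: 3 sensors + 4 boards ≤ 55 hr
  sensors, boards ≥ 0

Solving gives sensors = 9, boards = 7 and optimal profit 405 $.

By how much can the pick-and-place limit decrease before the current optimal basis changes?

4

Binding constraints: packaging, pick-and-place. The basis is B = [[3,3],[3,4]] with det 3.
Per unit decrease in pick-and-place, x* moves by d = (1, -1).
The basis stays optimal until test becomes binding; allowable decrease = 4 hr.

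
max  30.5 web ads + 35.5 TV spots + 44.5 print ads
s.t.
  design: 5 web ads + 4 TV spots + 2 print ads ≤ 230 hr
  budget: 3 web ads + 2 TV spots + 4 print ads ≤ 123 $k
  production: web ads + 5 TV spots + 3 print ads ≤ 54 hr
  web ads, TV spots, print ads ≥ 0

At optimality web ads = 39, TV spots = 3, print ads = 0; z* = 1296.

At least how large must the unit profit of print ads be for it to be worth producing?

46.5

Binding: budget and production. Non-binding: design (23 unused).
Slack constraints have shadow price 0 (complementary slackness).
The binding rows give the dual system: 3·y_budget + 1·y_production = 30.5 and 2·y_budget + 5·y_production = 35.5.
This yields shadow prices y_budget = 9, y_production = 3.5.
print ads enters the basis when its profit ≥ yᵀa₃ = 9·4 + 3.5·3 = 46.5.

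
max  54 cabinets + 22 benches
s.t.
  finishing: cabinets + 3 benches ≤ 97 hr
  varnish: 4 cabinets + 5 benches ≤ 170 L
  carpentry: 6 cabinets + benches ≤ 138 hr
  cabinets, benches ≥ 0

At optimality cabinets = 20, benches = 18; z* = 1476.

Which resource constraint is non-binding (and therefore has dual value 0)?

finishing: 74/97 (slack 23)
varnish: 170/170 (binding)
carpentry: 138/138 (binding)
By complementary slackness, a constraint with positive slack has shadow price 0 → finishing.

finishing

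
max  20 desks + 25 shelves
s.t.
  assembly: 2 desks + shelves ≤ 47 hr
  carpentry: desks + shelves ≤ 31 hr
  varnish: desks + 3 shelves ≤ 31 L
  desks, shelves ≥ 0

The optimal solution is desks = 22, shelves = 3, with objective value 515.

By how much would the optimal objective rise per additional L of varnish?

At the optimum: assembly uses 47 of 47 (binding); carpentry uses 25 of 31 (slack = 6); varnish uses 31 of 31 (binding).
By complementary slackness, y = 0 for the non-binding constraint.
From A_Bᵀ y = c: 2·y_assembly + 1·y_varnish = 20; 1·y_assembly + 3·y_varnish = 25.
Solving: y_assembly = 7, y_varnish = 6.
Shadow price of varnish = 6.

6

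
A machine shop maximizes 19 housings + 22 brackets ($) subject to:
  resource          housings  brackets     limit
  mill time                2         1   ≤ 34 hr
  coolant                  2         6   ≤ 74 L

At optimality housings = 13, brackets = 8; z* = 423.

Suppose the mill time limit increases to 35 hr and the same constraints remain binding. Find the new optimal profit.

430

Both mill time and coolant are binding at x*.
From A_Bᵀ y = c: 2·y_mill time + 2·y_coolant = 19; 1·y_mill time + 6·y_coolant = 22.
→ y_mill time = 7 and y_coolant = 2.5.
Δz = y_mill time·Δb = 7 × (1) = 7, so new z* = 423 + 7 = 430.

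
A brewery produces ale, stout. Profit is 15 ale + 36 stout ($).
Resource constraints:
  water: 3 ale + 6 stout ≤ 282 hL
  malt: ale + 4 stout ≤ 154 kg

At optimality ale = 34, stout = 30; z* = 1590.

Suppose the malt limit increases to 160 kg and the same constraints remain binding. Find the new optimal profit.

Both water and malt are binding at x*.
From A_Bᵀ y = c: 3·y_water + 1·y_malt = 15; 6·y_water + 4·y_malt = 36.
→ y_water = 4 and y_malt = 3.
Δz = y_malt·Δb = 3 × (6) = 18, so new z* = 1590 + 18 = 1608.

1608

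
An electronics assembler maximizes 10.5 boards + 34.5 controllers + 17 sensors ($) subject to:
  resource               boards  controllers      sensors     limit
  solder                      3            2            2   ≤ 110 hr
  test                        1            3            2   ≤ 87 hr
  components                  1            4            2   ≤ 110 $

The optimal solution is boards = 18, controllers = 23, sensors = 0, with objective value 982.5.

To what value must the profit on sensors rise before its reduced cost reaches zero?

Check each constraint at x*: solder 100/110 (slack 10); test 87/87 (tight); components 110/110 (tight).
Slack constraints have shadow price 0 (complementary slackness).
The binding rows give the dual system: 1·y_test + 1·y_components = 10.5 and 3·y_test + 4·y_components = 34.5.
Solving: y_test = 7.5, y_components = 3.
sensors enters the basis when its profit ≥ yᵀa₃ = 7.5·2 + 3·2 = 21.

21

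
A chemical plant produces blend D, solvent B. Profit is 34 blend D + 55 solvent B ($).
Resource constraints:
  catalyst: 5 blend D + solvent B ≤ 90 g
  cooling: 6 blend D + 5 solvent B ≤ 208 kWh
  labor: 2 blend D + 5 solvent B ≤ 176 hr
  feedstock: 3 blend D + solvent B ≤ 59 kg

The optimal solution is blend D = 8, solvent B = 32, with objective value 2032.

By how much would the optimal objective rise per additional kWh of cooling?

3

Binding: cooling and labor. Non-binding: catalyst (18 unused), feedstock (3 unused).
Slack constraints have shadow price 0 (complementary slackness).
From A_Bᵀ y = c: 6·y_cooling + 2·y_labor = 34; 5·y_cooling + 5·y_labor = 55.
This yields shadow prices y_cooling = 3, y_labor = 8.
Shadow price of cooling = 3.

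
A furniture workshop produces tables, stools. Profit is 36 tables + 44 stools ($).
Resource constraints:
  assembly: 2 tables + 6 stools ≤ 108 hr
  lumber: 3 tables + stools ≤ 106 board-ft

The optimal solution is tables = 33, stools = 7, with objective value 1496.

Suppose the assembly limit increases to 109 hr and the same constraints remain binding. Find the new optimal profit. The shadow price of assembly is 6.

Δb = 1, so new z* = 1496 + (6)·(1) = 1496 + 6 = 1502.

1502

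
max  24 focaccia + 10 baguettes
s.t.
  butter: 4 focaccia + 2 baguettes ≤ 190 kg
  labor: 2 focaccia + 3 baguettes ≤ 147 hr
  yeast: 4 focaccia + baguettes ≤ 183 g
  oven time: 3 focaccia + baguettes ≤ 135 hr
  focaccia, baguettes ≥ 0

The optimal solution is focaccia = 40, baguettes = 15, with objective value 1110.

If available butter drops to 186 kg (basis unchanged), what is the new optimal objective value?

Binding: butter and oven time. Non-binding: labor (22 unused), yeast (8 unused).
Since labor, yeast are not tight, their duals are 0.
The binding rows give the dual system: 4·y_butter + 3·y_oven time = 24 and 2·y_butter + 1·y_oven time = 10.
This yields shadow prices y_butter = 3, y_oven time = 4.
Δz = y_butter·Δb = 3 × (-4) = -12, so new z* = 1110 − 12 = 1098.

1098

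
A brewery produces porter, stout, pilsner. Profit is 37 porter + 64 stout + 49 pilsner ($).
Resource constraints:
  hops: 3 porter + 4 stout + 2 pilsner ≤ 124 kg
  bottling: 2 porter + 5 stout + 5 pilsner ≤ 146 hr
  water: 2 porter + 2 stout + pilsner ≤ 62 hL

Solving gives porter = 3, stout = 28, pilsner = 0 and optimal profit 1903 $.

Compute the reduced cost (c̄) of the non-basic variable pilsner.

Binding: bottling and water. Non-binding: hops (3 unused).
Slack constraints have shadow price 0 (complementary slackness).
From A_Bᵀ y = c: 2·y_bottling + 2·y_water = 37; 5·y_bottling + 2·y_water = 64.
→ y_bottling = 9 and y_water = 9.5.
Reduced cost of pilsner: c₃ − yᵀa₃ = 49 − (9·5 + 9.5·1) = 49 − 54.5 = -5.5.

-5.5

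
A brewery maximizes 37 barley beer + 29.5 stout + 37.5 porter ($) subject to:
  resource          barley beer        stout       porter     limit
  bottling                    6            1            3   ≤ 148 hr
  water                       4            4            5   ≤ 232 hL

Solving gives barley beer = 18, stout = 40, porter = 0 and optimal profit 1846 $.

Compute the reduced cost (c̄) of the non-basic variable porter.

Both bottling and water are binding at x*.
Dual feasibility on the basic columns requires 6·y_bottling + 4·y_water = 37, 1·y_bottling + 4·y_water = 29.5.
Solving: y_bottling = 1.5, y_water = 7.
Reduced cost of porter: c₃ − yᵀa₃ = 37.5 − (1.5·3 + 7·5) = 37.5 − 39.5 = -2.

-2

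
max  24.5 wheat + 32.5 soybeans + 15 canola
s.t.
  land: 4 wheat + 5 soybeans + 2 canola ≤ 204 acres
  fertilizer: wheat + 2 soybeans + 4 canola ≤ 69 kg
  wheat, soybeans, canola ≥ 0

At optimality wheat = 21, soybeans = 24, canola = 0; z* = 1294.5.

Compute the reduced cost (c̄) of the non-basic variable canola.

-6

Both land and fertilizer are binding at x*.
The binding rows give the dual system: 4·y_land + 1·y_fertilizer = 24.5 and 5·y_land + 2·y_fertilizer = 32.5.
→ y_land = 5.5 and y_fertilizer = 2.5.
Reduced cost of canola: c₃ − yᵀa₃ = 15 − (5.5·2 + 2.5·4) = 15 − 21 = -6.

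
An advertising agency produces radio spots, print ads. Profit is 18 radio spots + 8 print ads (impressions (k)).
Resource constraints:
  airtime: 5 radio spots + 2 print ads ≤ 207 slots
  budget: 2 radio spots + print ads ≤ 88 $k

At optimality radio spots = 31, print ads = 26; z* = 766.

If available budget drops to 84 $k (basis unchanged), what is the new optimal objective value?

750

Both airtime and budget are binding at x*.
The binding rows give the dual system: 5·y_airtime + 2·y_budget = 18 and 2·y_airtime + 1·y_budget = 8.
This yields shadow prices y_airtime = 2, y_budget = 4.
Δz = y_budget·Δb = 4 × (-4) = -16, so new z* = 766 − 16 = 750.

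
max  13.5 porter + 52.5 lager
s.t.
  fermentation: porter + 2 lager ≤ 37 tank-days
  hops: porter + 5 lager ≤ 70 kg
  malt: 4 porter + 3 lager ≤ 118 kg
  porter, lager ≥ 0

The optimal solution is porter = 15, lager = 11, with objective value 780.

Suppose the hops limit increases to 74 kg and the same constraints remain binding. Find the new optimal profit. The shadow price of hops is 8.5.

814

Δb = 4, so new z* = 780 + (8.5)·(4) = 780 + 34 = 814.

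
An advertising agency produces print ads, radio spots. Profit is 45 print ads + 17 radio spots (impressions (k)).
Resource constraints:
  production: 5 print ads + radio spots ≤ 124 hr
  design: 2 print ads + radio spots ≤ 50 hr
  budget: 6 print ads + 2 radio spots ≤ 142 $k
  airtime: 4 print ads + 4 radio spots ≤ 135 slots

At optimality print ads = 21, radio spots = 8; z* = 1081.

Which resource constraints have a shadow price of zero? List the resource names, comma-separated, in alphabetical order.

production: 113/124 (slack 11)
design: 50/50 (binding)
budget: 142/142 (binding)
airtime: 116/135 (slack 19)
By complementary slackness, a constraint with positive slack has shadow price 0 → airtime, production.

airtime, production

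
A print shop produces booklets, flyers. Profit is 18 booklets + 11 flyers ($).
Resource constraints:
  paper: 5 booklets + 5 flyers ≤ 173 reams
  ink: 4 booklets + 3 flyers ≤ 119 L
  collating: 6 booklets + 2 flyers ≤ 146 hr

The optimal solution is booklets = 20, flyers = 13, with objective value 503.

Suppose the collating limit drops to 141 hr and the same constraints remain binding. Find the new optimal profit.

498

Check each constraint at x*: paper 165/173 (slack 8); ink 119/119 (tight); collating 146/146 (tight).
By complementary slackness, y = 0 for the non-binding constraint.
From A_Bᵀ y = c: 4·y_ink + 6·y_collating = 18; 3·y_ink + 2·y_collating = 11.
→ y_ink = 3 and y_collating = 1.
Δz = y_collating·Δb = 1 × (-5) = -5, so new z* = 503 − 5 = 498.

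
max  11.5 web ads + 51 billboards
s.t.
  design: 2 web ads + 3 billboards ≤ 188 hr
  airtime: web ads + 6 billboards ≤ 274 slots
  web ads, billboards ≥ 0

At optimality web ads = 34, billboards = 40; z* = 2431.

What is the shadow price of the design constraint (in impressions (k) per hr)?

Both design and airtime are binding at x*.
Dual feasibility on the basic columns requires 2·y_design + 1·y_airtime = 11.5, 3·y_design + 6·y_airtime = 51.
This yields shadow prices y_design = 2, y_airtime = 7.5.
Shadow price of design = 2.

2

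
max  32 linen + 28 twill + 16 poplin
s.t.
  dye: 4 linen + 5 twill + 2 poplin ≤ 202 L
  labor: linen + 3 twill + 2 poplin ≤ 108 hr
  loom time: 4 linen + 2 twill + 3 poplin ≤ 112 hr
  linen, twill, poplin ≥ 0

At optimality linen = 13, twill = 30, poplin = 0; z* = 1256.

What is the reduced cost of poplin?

-4

Check each constraint at x*: dye 202/202 (tight); labor 103/108 (slack 5); loom time 112/112 (tight).
Slack constraints have shadow price 0 (complementary slackness).
From A_Bᵀ y = c: 4·y_dye + 4·y_loom time = 32; 5·y_dye + 2·y_loom time = 28.
Solving: y_dye = 4, y_loom time = 4.
Reduced cost of poplin: c₃ − yᵀa₃ = 16 − (4·2 + 4·3) = 16 − 20 = -4.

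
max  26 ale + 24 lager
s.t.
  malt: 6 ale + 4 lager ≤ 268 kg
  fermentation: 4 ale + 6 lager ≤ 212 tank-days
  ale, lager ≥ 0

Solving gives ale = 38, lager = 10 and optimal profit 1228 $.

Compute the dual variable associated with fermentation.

Both malt and fermentation are binding at x*.
From A_Bᵀ y = c: 6·y_malt + 4·y_fermentation = 26; 4·y_malt + 6·y_fermentation = 24.
→ y_malt = 3 and y_fermentation = 2.
Shadow price of fermentation = 2.

2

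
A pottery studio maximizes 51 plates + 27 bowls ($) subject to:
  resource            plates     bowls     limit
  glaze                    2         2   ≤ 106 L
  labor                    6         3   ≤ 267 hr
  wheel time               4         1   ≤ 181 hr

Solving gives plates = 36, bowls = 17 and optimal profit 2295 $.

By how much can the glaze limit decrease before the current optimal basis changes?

17

Binding constraints: glaze, labor. The basis is B = [[2,2],[6,3]] with det -6.
Per unit decrease in glaze, x* moves by d = (0.5, -1).
The basis stays optimal until bowls reaches 0; allowable decrease = 17 L.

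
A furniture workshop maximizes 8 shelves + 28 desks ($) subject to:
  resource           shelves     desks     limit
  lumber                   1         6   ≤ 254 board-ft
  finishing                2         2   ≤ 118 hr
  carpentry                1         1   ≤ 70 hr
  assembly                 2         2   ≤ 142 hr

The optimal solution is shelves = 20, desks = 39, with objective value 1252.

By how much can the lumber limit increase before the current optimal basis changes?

100

Binding constraints: lumber, finishing. The basis is B = [[1,6],[2,2]] with det -10.
Per unit increase in lumber, x* moves by d = (-0.2, 0.2).
The basis stays optimal until shelves reaches 0; allowable increase = 100 board-ft.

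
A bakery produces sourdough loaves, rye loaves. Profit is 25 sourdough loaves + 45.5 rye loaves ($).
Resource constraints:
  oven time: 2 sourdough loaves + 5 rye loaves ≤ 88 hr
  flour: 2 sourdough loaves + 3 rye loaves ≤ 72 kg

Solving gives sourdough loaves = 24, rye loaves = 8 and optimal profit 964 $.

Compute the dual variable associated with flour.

8.5

Both oven time and flour are binding at x*.
From A_Bᵀ y = c: 2·y_oven time + 2·y_flour = 25; 5·y_oven time + 3·y_flour = 45.5.
Solving: y_oven time = 4, y_flour = 8.5.
Shadow price of flour = 8.5.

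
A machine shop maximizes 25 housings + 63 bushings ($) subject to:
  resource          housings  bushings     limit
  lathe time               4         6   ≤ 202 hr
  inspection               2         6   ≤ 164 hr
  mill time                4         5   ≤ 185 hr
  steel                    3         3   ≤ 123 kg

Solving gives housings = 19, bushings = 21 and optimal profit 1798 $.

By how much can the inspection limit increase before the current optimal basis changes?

38

Binding constraints: lathe time, inspection. The basis is B = [[4,6],[2,6]] with det 12.
Per unit increase in inspection, x* moves by d = (-0.5, 0.3333).
The basis stays optimal until housings reaches 0; allowable increase = 38 hr.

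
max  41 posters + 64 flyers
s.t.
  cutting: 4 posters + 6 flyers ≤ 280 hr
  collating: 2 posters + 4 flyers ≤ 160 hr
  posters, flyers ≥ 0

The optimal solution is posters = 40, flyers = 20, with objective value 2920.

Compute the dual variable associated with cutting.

9

Both cutting and collating are binding at x*.
From A_Bᵀ y = c: 4·y_cutting + 2·y_collating = 41; 6·y_cutting + 4·y_collating = 64.
→ y_cutting = 9 and y_collating = 2.5.
Shadow price of cutting = 9.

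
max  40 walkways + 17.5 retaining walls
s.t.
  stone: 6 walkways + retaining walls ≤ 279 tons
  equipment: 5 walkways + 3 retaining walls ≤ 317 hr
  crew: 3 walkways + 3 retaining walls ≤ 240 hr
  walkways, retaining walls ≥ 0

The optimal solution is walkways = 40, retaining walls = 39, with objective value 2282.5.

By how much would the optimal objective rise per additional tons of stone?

At the optimum: stone uses 279 of 279 (binding); equipment uses 317 of 317 (binding); crew uses 237 of 240 (slack = 3).
Since crew is not tight, its dual is 0.
Dual feasibility on the basic columns requires 6·y_stone + 5·y_equipment = 40, 1·y_stone + 3·y_equipment = 17.5.
Solving: y_stone = 2.5, y_equipment = 5.
Shadow price of stone = 2.5.

2.5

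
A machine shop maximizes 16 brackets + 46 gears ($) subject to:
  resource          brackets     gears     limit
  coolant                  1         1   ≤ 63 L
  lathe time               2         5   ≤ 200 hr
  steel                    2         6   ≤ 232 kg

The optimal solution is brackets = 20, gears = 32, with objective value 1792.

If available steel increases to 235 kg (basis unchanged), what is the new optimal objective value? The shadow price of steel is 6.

Δb = 3, so new z* = 1792 + (6)·(3) = 1792 + 18 = 1810.

1810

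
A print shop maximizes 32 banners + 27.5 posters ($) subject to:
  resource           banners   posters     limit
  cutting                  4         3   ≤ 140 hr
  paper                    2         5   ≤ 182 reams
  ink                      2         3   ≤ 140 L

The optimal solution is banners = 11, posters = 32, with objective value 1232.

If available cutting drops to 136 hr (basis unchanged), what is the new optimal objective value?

At the optimum: cutting uses 140 of 140 (binding); paper uses 182 of 182 (binding); ink uses 118 of 140 (slack = 22).
Since ink is not tight, its dual is 0.
The binding rows give the dual system: 4·y_cutting + 2·y_paper = 32 and 3·y_cutting + 5·y_paper = 27.5.
→ y_cutting = 7.5 and y_paper = 1.
Δz = y_cutting·Δb = 7.5 × (-4) = -30, so new z* = 1232 − 30 = 1202.

1202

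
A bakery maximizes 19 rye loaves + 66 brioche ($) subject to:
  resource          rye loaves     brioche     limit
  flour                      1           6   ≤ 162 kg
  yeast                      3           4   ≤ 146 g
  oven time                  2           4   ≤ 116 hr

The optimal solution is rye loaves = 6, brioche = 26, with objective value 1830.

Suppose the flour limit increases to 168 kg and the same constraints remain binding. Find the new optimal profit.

At the optimum: flour uses 162 of 162 (binding); yeast uses 122 of 146 (slack = 24); oven time uses 116 of 116 (binding).
Slack constraints have shadow price 0 (complementary slackness).
Dual feasibility on the basic columns requires 1·y_flour + 2·y_oven time = 19, 6·y_flour + 4·y_oven time = 66.
Solving: y_flour = 7, y_oven time = 6.
Δz = y_flour·Δb = 7 × (6) = 42, so new z* = 1830 + 42 = 1872.

1872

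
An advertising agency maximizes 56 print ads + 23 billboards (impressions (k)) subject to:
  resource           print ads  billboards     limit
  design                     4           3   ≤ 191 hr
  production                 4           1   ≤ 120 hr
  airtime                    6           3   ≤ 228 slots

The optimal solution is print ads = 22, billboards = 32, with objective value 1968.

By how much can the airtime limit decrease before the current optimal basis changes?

48

Binding constraints: production, airtime. The basis is B = [[4,1],[6,3]] with det 6.
Per unit decrease in airtime, x* moves by d = (0.1667, -0.6667).
The basis stays optimal until billboards reaches 0; allowable decrease = 48 slots.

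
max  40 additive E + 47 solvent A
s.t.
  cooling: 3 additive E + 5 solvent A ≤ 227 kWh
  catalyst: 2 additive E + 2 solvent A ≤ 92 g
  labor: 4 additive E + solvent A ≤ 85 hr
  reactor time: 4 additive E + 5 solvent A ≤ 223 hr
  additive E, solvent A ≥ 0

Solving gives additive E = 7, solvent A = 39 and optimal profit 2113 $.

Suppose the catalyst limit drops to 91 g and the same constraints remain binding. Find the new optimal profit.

Binding: catalyst and reactor time. Non-binding: cooling (11 unused), labor (18 unused).
Since cooling, labor are not tight, their duals are 0.
Dual feasibility on the basic columns requires 2·y_catalyst + 4·y_reactor time = 40, 2·y_catalyst + 5·y_reactor time = 47.
This yields shadow prices y_catalyst = 6, y_reactor time = 7.
Δz = y_catalyst·Δb = 6 × (-1) = -6, so new z* = 2113 − 6 = 2107.

2107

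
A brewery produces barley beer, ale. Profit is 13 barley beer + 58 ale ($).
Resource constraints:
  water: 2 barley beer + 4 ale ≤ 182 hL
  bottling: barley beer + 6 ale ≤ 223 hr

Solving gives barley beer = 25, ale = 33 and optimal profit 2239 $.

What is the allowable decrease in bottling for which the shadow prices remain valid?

Binding constraints: water, bottling. The basis is B = [[2,4],[1,6]] with det 8.
Per unit decrease in bottling, x* moves by d = (0.5, -0.25).
The basis stays optimal until ale reaches 0; allowable decrease = 132 hr.

132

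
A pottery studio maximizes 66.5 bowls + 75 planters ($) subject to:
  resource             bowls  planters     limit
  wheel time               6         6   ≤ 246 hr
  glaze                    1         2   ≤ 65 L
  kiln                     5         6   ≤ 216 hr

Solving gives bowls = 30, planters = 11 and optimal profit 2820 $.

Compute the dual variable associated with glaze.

0

Binding: wheel time and kiln. Non-binding: glaze (13 unused).
Slack constraints have shadow price 0 (complementary slackness).
From A_Bᵀ y = c: 6·y_wheel time + 5·y_kiln = 66.5; 6·y_wheel time + 6·y_kiln = 75.
Solving: y_wheel time = 4, y_kiln = 8.5.
Shadow price of glaze = 0.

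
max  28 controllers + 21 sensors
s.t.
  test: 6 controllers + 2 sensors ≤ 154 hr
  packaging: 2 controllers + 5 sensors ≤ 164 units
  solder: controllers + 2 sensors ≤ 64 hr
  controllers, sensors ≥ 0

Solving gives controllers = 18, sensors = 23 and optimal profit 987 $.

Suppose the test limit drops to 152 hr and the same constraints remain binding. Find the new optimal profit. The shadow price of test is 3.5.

980

Δb = -2, so new z* = 987 + (3.5)·(-2) = 987 − 7 = 980.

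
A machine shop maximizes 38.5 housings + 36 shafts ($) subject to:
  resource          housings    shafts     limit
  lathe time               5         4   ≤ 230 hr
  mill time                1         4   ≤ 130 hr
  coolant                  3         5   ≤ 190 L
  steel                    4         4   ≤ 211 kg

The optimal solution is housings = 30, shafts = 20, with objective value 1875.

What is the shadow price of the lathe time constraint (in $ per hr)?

Check each constraint at x*: lathe time 230/230 (tight); mill time 110/130 (slack 20); coolant 190/190 (tight); steel 200/211 (slack 11).
By complementary slackness, y = 0 for the non-binding constraints.
From A_Bᵀ y = c: 5·y_lathe time + 3·y_coolant = 38.5; 4·y_lathe time + 5·y_coolant = 36.
→ y_lathe time = 6.5 and y_coolant = 2.
Shadow price of lathe time = 6.5.

6.5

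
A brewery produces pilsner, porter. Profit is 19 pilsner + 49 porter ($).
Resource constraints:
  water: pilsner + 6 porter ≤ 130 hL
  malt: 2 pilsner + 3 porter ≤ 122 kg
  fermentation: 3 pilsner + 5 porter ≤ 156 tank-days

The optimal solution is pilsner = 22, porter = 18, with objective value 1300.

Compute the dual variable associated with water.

4

Binding: water and fermentation. Non-binding: malt (24 unused).
By complementary slackness, y = 0 for the non-binding constraint.
From A_Bᵀ y = c: 1·y_water + 3·y_fermentation = 19; 6·y_water + 5·y_fermentation = 49.
This yields shadow prices y_water = 4, y_fermentation = 5.
Shadow price of water = 4.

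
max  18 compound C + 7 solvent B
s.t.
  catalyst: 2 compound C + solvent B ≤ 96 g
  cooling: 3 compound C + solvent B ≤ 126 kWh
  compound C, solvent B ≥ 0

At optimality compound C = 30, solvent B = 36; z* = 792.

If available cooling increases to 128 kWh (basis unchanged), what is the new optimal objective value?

800

Both catalyst and cooling are binding at x*.
The binding rows give the dual system: 2·y_catalyst + 3·y_cooling = 18 and 1·y_catalyst + 1·y_cooling = 7.
This yields shadow prices y_catalyst = 3, y_cooling = 4.
Δz = y_cooling·Δb = 4 × (2) = 8, so new z* = 792 + 8 = 800.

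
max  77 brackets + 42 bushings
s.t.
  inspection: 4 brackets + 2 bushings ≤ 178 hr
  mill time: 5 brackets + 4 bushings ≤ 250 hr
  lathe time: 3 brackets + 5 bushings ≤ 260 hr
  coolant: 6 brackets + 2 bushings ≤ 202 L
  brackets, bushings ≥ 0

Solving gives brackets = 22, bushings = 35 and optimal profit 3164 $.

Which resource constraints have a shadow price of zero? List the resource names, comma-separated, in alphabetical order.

inspection, lathe time

inspection: 158/178 (slack 20)
mill time: 250/250 (binding)
lathe time: 241/260 (slack 19)
coolant: 202/202 (binding)
By complementary slackness, a constraint with positive slack has shadow price 0 → inspection, lathe time.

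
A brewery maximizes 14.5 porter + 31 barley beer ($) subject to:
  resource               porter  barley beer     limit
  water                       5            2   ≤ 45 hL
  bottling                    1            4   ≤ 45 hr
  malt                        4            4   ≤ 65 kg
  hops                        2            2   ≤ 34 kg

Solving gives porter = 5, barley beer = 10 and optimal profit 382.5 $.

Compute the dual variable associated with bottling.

7

At the optimum: water uses 45 of 45 (binding); bottling uses 45 of 45 (binding); malt uses 60 of 65 (slack = 5); hops uses 30 of 34 (slack = 4).
Since malt, hops are not tight, their duals are 0.
The binding rows give the dual system: 5·y_water + 1·y_bottling = 14.5 and 2·y_water + 4·y_bottling = 31.
This yields shadow prices y_water = 1.5, y_bottling = 7.
Shadow price of bottling = 7.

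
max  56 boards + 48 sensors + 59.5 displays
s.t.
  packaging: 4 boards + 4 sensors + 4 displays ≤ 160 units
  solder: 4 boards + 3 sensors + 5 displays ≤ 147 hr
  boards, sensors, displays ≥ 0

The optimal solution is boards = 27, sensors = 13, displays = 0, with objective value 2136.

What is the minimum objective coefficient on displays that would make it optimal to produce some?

At the optimum: packaging uses 160 of 160 (binding); solder uses 147 of 147 (binding).
The binding rows give the dual system: 4·y_packaging + 4·y_solder = 56 and 4·y_packaging + 3·y_solder = 48.
This yields shadow prices y_packaging = 6, y_solder = 8.
displays enters the basis when its profit ≥ yᵀa₃ = 6·4 + 8·5 = 64.

64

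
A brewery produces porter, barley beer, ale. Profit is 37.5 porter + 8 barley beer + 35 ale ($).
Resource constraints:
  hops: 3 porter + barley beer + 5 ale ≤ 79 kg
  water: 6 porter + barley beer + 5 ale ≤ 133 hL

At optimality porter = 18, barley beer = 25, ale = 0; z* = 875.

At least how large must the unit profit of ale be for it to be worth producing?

40

Both hops and water are binding at x*.
The binding rows give the dual system: 3·y_hops + 6·y_water = 37.5 and 1·y_hops + 1·y_water = 8.
→ y_hops = 3.5 and y_water = 4.5.
ale enters the basis when its profit ≥ yᵀa₃ = 3.5·5 + 4.5·5 = 40.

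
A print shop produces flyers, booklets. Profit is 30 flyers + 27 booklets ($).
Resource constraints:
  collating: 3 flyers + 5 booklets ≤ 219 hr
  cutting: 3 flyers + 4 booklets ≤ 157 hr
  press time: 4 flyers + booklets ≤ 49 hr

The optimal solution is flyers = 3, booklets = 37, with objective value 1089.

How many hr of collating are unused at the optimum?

collating used = 3·3 + 5·37 = 194; slack = 219 − 194 = 25.

25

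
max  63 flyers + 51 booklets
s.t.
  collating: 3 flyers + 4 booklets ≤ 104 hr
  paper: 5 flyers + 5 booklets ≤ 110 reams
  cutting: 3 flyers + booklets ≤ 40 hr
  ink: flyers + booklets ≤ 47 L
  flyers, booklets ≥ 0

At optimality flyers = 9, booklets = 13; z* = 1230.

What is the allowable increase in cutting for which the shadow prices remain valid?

Binding constraints: paper, cutting. The basis is B = [[5,5],[3,1]] with det -10.
Per unit increase in cutting, x* moves by d = (0.5, -0.5).
The basis stays optimal until booklets reaches 0; allowable increase = 26 hr.

26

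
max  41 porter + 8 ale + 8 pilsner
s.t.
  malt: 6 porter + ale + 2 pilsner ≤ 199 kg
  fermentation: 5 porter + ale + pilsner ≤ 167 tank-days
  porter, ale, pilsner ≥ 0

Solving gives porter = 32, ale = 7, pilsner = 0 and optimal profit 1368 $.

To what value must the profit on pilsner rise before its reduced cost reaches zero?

At the optimum: malt uses 199 of 199 (binding); fermentation uses 167 of 167 (binding).
The binding rows give the dual system: 6·y_malt + 5·y_fermentation = 41 and 1·y_malt + 1·y_fermentation = 8.
This yields shadow prices y_malt = 1, y_fermentation = 7.
pilsner enters the basis when its profit ≥ yᵀa₃ = 1·2 + 7·1 = 9.

9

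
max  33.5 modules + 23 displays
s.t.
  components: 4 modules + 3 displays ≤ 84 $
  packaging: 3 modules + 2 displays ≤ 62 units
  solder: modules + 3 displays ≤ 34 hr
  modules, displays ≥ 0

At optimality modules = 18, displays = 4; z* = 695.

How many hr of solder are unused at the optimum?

solder used = 1·18 + 3·4 = 30; slack = 34 − 30 = 4.

4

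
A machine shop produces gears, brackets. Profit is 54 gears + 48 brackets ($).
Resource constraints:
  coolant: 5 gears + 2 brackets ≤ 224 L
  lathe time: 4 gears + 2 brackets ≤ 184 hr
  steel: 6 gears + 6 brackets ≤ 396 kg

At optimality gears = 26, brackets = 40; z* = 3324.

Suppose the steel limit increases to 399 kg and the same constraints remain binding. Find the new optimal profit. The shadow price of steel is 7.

Δb = 3, so new z* = 3324 + (7)·(3) = 3324 + 21 = 3345.

3345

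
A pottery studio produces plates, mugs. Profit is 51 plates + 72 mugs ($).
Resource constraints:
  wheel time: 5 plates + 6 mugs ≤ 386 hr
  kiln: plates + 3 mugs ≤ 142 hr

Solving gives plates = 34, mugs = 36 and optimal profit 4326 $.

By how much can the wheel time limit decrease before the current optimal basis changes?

Binding constraints: wheel time, kiln. The basis is B = [[5,6],[1,3]] with det 9.
Per unit decrease in wheel time, x* moves by d = (-0.3333, 0.1111).
The basis stays optimal until plates reaches 0; allowable decrease = 102 hr.

102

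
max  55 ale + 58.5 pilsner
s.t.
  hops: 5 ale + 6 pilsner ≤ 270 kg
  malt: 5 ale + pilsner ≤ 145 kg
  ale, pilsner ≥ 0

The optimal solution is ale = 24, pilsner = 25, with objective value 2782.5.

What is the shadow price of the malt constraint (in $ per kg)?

1.5

Check each constraint at x*: hops 270/270 (tight); malt 145/145 (tight).
The binding rows give the dual system: 5·y_hops + 5·y_malt = 55 and 6·y_hops + 1·y_malt = 58.5.
Solving: y_hops = 9.5, y_malt = 1.5.
Shadow price of malt = 1.5.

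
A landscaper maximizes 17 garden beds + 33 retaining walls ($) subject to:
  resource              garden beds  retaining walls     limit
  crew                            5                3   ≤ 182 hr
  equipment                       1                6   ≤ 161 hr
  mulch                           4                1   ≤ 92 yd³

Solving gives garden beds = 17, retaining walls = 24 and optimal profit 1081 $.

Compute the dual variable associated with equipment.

5

At the optimum: crew uses 157 of 182 (slack = 25); equipment uses 161 of 161 (binding); mulch uses 92 of 92 (binding).
By complementary slackness, y = 0 for the non-binding constraint.
Dual feasibility on the basic columns requires 1·y_equipment + 4·y_mulch = 17, 6·y_equipment + 1·y_mulch = 33.
→ y_equipment = 5 and y_mulch = 3.
Shadow price of equipment = 5.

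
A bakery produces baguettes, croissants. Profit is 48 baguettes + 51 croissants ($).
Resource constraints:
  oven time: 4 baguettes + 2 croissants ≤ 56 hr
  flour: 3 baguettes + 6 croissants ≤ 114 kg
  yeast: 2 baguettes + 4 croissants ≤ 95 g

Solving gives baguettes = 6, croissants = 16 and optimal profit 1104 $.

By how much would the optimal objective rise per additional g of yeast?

0

Binding: oven time and flour. Non-binding: yeast (19 unused).
By complementary slackness, y = 0 for the non-binding constraint.
From A_Bᵀ y = c: 4·y_oven time + 3·y_flour = 48; 2·y_oven time + 6·y_flour = 51.
→ y_oven time = 7.5 and y_flour = 6.
Shadow price of yeast = 0.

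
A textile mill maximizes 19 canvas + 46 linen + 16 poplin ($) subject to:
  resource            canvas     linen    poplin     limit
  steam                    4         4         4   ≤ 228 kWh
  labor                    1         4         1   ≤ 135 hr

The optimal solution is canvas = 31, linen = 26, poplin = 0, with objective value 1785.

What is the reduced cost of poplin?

At the optimum: steam uses 228 of 228 (binding); labor uses 135 of 135 (binding).
The binding rows give the dual system: 4·y_steam + 1·y_labor = 19 and 4·y_steam + 4·y_labor = 46.
Solving: y_steam = 2.5, y_labor = 9.
Reduced cost of poplin: c₃ − yᵀa₃ = 16 − (2.5·4 + 9·1) = 16 − 19 = -3.

-3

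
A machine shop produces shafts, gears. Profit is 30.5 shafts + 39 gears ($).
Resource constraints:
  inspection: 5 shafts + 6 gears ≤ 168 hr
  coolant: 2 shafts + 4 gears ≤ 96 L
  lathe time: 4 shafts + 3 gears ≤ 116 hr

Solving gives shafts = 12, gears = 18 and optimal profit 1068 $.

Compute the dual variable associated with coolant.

1.5

Check each constraint at x*: inspection 168/168 (tight); coolant 96/96 (tight); lathe time 102/116 (slack 14).
Slack constraints have shadow price 0 (complementary slackness).
The binding rows give the dual system: 5·y_inspection + 2·y_coolant = 30.5 and 6·y_inspection + 4·y_coolant = 39.
Solving: y_inspection = 5.5, y_coolant = 1.5.
Shadow price of coolant = 1.5.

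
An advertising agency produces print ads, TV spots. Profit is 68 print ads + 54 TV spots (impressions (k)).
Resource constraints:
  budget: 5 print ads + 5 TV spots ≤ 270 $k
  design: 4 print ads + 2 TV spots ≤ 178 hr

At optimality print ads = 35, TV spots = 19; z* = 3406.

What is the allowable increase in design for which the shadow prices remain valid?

Binding constraints: budget, design. The basis is B = [[5,5],[4,2]] with det -10.
Per unit increase in design, x* moves by d = (0.5, -0.5).
The basis stays optimal until TV spots reaches 0; allowable increase = 38 hr.

38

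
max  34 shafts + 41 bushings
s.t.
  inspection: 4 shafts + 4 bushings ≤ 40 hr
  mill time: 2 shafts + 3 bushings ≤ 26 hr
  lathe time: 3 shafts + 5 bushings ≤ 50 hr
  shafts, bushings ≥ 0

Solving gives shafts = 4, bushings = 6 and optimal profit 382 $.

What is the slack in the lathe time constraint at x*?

8

lathe time used = 3·4 + 5·6 = 42; slack = 50 − 42 = 8.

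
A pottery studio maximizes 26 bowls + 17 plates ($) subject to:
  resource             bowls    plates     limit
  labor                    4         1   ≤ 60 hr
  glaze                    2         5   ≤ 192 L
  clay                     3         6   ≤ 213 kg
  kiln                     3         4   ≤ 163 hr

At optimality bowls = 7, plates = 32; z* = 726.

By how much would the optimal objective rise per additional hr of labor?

5

At the optimum: labor uses 60 of 60 (binding); glaze uses 174 of 192 (slack = 18); clay uses 213 of 213 (binding); kiln uses 149 of 163 (slack = 14).
Since glaze, kiln are not tight, their duals are 0.
The binding rows give the dual system: 4·y_labor + 3·y_clay = 26 and 1·y_labor + 6·y_clay = 17.
This yields shadow prices y_labor = 5, y_clay = 2.
Shadow price of labor = 5.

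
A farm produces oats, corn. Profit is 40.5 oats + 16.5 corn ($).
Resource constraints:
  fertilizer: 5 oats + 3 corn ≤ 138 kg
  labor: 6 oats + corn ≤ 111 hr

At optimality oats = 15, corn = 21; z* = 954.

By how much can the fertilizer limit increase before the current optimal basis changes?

195

Binding constraints: fertilizer, labor. The basis is B = [[5,3],[6,1]] with det -13.
Per unit increase in fertilizer, x* moves by d = (-0.0769, 0.4615).
The basis stays optimal until oats reaches 0; allowable increase = 195 kg.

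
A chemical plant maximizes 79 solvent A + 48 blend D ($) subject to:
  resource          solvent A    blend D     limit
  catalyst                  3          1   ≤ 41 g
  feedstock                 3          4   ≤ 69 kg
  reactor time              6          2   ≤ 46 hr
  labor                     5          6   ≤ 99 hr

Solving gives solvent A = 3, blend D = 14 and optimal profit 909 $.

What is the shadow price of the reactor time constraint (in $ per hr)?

9

At the optimum: catalyst uses 23 of 41 (slack = 18); feedstock uses 65 of 69 (slack = 4); reactor time uses 46 of 46 (binding); labor uses 99 of 99 (binding).
By complementary slackness, y = 0 for the non-binding constraints.
The binding rows give the dual system: 6·y_reactor time + 5·y_labor = 79 and 2·y_reactor time + 6·y_labor = 48.
This yields shadow prices y_reactor time = 9, y_labor = 5.
Shadow price of reactor time = 9.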